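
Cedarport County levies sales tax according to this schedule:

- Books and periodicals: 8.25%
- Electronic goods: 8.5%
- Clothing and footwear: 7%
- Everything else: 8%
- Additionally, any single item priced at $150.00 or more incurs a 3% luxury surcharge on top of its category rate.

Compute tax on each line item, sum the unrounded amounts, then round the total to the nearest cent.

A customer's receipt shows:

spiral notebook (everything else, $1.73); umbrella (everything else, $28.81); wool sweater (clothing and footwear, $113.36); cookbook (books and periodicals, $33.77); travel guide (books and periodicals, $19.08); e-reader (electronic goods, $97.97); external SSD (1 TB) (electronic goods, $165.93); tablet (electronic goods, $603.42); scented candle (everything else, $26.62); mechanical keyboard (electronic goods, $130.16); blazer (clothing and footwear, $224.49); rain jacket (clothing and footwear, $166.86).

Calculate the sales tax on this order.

$163.87

Spiral notebook $1.73: everything else → 8% → $0.1384
Umbrella $28.81: everything else → 8% → $2.3048
Wool sweater $113.36: clothing and footwear → 7% → $7.9352
Cookbook $33.77: books and periodicals → 8.25% → $2.786025
Travel guide $19.08: books and periodicals → 8.25% → $1.5741
E-reader $97.97: electronic goods → 8.5% → $8.32745
External SSD (1 TB) $165.93: electronic goods → 8.5% + 3% surcharge = 11.5% → $19.08195
Tablet $603.42: electronic goods → 8.5% + 3% surcharge = 11.5% → $69.3933
Scented candle $26.62: everything else → 8% → $2.1296
Mechanical keyboard $130.16: electronic goods → 8.5% → $11.0636
Blazer $224.49: clothing and footwear → 7% + 3% surcharge = 10% → $22.449
Rain jacket $166.86: clothing and footwear → 7% + 3% surcharge = 10% → $16.686
Unrounded tax sum = $163.869425 → $163.87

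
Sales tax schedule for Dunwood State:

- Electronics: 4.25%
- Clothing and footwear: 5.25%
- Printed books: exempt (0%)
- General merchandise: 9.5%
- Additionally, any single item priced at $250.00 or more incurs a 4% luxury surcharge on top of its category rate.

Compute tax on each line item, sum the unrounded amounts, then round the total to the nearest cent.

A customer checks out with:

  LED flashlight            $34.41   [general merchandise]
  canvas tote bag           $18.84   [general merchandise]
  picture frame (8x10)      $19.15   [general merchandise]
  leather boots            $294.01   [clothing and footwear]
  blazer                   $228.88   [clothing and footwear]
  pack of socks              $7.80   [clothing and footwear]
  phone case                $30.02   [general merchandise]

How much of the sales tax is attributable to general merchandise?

LED flashlight $34.41: general merchandise → 9.5% → $3.26895
Canvas tote bag $18.84: general merchandise → 9.5% → $1.7898
Picture frame (8x10) $19.15: general merchandise → 9.5% → $1.81925
Phone case $30.02: general merchandise → 9.5% → $2.8519
Tax on general merchandise: unrounded sum = $9.7299 → $9.73

$9.73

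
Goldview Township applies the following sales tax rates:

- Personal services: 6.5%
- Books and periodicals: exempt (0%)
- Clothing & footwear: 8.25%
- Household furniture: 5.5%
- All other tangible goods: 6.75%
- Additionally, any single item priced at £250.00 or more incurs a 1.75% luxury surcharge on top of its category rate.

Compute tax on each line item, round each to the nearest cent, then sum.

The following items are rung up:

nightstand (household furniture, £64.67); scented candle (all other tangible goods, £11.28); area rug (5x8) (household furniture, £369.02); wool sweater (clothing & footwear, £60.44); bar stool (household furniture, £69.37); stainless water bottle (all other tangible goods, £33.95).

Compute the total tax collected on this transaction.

Nightstand £64.67: household furniture → 5.5% → £3.56
Scented candle £11.28: all other tangible goods → 6.75% → £0.76
Area rug (5x8) £369.02: household furniture → 5.5% + 1.75% surcharge = 7.25% → £26.75
Wool sweater £60.44: clothing & footwear → 8.25% → £4.99
Bar stool £69.37: household furniture → 5.5% → £3.82
Stainless water bottle £33.95: all other tangible goods → 6.75% → £2.29
Total tax = £3.56 + £0.76 + £26.75 + £4.99 + £3.82 + £2.29 = £42.17

£42.17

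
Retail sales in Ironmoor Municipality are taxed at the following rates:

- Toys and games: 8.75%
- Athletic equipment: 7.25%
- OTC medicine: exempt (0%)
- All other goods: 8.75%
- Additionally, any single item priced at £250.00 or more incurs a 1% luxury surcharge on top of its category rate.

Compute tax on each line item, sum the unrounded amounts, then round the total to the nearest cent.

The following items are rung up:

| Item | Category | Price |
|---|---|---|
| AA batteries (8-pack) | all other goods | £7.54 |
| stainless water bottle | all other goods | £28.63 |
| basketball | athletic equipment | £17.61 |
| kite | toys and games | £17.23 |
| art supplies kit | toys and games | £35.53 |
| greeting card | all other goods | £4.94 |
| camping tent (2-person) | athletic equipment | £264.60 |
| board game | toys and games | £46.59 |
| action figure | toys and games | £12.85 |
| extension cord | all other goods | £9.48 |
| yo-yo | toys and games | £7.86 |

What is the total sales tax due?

AA batteries (8-pack) £7.54: all other goods → 8.75% → £0.65975
Stainless water bottle £28.63: all other goods → 8.75% → £2.505125
Basketball £17.61: athletic equipment → 7.25% → £1.276725
Kite £17.23: toys and games → 8.75% → £1.507625
Art supplies kit £35.53: toys and games → 8.75% → £3.108875
Greeting card £4.94: all other goods → 8.75% → £0.43225
Camping tent (2-person) £264.60: athletic equipment → 7.25% + 1% surcharge = 8.25% → £21.8295
Board game £46.59: toys and games → 8.75% → £4.076625
Action figure £12.85: toys and games → 8.75% → £1.124375
Extension cord £9.48: all other goods → 8.75% → £0.8295
Yo-yo £7.86: toys and games → 8.75% → £0.68775
Unrounded tax sum = £38.0381 → £38.04

£38.04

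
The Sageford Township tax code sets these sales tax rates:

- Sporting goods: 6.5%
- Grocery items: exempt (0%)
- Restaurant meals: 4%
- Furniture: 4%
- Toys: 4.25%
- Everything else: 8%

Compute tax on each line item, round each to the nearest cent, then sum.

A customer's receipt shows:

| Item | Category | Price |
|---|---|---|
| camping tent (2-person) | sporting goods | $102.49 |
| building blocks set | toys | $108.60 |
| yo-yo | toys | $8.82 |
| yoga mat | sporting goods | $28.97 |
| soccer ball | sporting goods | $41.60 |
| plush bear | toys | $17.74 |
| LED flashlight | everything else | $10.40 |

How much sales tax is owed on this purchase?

$17.81

Camping tent (2-person) $102.49: sporting goods → 6.5% → $6.66
Building blocks set $108.60: toys → 4.25% → $4.62
Yo-yo $8.82: toys → 4.25% → $0.37
Yoga mat $28.97: sporting goods → 6.5% → $1.88
Soccer ball $41.60: sporting goods → 6.5% → $2.70
Plush bear $17.74: toys → 4.25% → $0.75
LED flashlight $10.40: everything else → 8% → $0.83
Total tax = $6.66 + $4.62 + $0.37 + $1.88 + $2.70 + $0.75 + $0.83 = $17.81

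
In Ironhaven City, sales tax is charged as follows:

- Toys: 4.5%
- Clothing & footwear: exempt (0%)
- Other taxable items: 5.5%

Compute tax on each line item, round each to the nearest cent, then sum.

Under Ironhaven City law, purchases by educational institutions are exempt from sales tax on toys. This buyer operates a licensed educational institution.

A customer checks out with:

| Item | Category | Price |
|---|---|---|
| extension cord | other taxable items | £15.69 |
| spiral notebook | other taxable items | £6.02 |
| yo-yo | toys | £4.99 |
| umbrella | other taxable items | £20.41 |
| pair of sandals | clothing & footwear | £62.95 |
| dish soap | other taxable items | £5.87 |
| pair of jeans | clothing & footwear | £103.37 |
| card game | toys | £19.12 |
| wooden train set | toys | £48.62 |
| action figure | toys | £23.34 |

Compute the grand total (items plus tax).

Extension cord £15.69: other taxable items → 5.5% → £0.86
Spiral notebook £6.02: other taxable items → 5.5% → £0.33
Yo-yo £4.99: toys, buyer-exempt → 0% → £0.00
Umbrella £20.41: other taxable items → 5.5% → £1.12
Pair of sandals £62.95: clothing & footwear → 0% → £0.00
Dish soap £5.87: other taxable items → 5.5% → £0.32
Pair of jeans £103.37: clothing & footwear → 0% → £0.00
Card game £19.12: toys, buyer-exempt → 0% → £0.00
Wooden train set £48.62: toys, buyer-exempt → 0% → £0.00
Action figure £23.34: toys, buyer-exempt → 0% → £0.00
Subtotal = £310.38; tax = £2.63; total due = £313.01

£313.01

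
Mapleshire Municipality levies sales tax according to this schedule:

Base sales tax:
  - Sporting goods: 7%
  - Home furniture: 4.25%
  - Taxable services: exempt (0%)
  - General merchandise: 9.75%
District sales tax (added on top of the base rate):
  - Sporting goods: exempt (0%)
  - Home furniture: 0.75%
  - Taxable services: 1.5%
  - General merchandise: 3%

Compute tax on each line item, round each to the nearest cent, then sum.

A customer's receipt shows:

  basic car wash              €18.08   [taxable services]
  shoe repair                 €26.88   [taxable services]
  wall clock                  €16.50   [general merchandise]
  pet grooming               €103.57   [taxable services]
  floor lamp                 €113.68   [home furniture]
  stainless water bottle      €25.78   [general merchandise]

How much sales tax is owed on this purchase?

Basic car wash €18.08: taxable services → 0% + 1.5% district = 1.5% → €0.27
Shoe repair €26.88: taxable services → 0% + 1.5% district = 1.5% → €0.40
Wall clock €16.50: general merchandise → 9.75% + 3% district = 12.75% → €2.10
Pet grooming €103.57: taxable services → 0% + 1.5% district = 1.5% → €1.55
Floor lamp €113.68: home furniture → 4.25% + 0.75% district = 5% → €5.68
Stainless water bottle €25.78: general merchandise → 9.75% + 3% district = 12.75% → €3.29
Total tax = €0.27 + €0.40 + €2.10 + €1.55 + €5.68 + €3.29 = €13.29

€13.29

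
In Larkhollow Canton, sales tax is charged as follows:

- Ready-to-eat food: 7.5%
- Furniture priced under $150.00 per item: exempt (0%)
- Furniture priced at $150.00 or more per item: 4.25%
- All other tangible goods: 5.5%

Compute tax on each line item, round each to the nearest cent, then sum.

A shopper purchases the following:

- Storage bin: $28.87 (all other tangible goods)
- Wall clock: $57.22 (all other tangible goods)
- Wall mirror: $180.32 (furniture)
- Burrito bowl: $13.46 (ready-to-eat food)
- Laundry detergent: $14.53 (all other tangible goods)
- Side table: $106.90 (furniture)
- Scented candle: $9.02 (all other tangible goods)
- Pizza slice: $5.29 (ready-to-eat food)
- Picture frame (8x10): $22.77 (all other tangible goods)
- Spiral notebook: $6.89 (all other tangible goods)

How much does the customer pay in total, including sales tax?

Storage bin $28.87: all other tangible goods → 5.5% → $1.59
Wall clock $57.22: all other tangible goods → 5.5% → $3.15
Wall mirror $180.32: furniture, $150.00 or more → 4.25% → $7.66
Burrito bowl $13.46: ready-to-eat food → 7.5% → $1.01
Laundry detergent $14.53: all other tangible goods → 5.5% → $0.80
Side table $106.90: furniture, under $150.00 → 0% → $0.00
Scented candle $9.02: all other tangible goods → 5.5% → $0.50
Pizza slice $5.29: ready-to-eat food → 7.5% → $0.40
Picture frame (8x10) $22.77: all other tangible goods → 5.5% → $1.25
Spiral notebook $6.89: all other tangible goods → 5.5% → $0.38
Subtotal = $445.27; tax = $16.74; total due = $462.01

$462.01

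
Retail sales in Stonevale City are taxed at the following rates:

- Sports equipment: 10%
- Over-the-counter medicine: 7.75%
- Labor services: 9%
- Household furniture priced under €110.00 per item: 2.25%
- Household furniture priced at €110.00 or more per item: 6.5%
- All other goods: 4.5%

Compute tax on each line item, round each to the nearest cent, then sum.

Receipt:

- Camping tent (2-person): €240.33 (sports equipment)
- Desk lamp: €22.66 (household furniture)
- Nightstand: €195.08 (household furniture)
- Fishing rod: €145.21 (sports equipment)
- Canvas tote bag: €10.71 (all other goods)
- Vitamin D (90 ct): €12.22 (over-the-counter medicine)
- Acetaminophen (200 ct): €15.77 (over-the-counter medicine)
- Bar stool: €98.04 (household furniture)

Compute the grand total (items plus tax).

€796.62

Camping tent (2-person) €240.33: sports equipment → 10% → €24.03
Desk lamp €22.66: household furniture, under €110.00 → 2.25% → €0.51
Nightstand €195.08: household furniture, €110.00 or more → 6.5% → €12.68
Fishing rod €145.21: sports equipment → 10% → €14.52
Canvas tote bag €10.71: all other goods → 4.5% → €0.48
Vitamin D (90 ct) €12.22: over-the-counter medicine → 7.75% → €0.95
Acetaminophen (200 ct) €15.77: over-the-counter medicine → 7.75% → €1.22
Bar stool €98.04: household furniture, under €110.00 → 2.25% → €2.21
Subtotal = €740.02; tax = €56.60; total due = €796.62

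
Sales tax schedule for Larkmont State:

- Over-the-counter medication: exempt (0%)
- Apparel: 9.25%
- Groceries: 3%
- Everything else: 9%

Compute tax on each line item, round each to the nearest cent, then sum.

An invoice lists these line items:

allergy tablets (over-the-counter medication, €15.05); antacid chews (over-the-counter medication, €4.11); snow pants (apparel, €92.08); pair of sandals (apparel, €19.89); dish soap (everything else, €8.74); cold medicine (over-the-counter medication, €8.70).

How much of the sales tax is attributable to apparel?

€10.36

Snow pants €92.08: apparel → 9.25% → €8.52
Pair of sandals €19.89: apparel → 9.25% → €1.84
Tax on apparel = €8.52 + €1.84 = €10.36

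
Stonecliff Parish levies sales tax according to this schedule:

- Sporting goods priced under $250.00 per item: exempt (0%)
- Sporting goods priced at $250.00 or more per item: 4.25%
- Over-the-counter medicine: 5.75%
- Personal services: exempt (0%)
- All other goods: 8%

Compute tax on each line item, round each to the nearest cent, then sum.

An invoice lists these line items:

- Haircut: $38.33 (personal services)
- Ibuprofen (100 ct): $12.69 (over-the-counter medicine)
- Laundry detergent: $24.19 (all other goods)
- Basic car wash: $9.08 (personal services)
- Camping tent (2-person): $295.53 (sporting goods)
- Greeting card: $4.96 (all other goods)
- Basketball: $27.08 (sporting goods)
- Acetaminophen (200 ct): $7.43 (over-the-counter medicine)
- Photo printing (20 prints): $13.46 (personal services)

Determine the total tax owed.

$16.06

Haircut $38.33: personal services → 0% → $0.00
Ibuprofen (100 ct) $12.69: over-the-counter medicine → 5.75% → $0.73
Laundry detergent $24.19: all other goods → 8% → $1.94
Basic car wash $9.08: personal services → 0% → $0.00
Camping tent (2-person) $295.53: sporting goods, $250.00 or more → 4.25% → $12.56
Greeting card $4.96: all other goods → 8% → $0.40
Basketball $27.08: sporting goods, under $250.00 → 0% → $0.00
Acetaminophen (200 ct) $7.43: over-the-counter medicine → 5.75% → $0.43
Photo printing (20 prints) $13.46: personal services → 0% → $0.00
Total tax = $0.73 + $1.94 + $12.56 + $0.40 + $0.43 = $16.06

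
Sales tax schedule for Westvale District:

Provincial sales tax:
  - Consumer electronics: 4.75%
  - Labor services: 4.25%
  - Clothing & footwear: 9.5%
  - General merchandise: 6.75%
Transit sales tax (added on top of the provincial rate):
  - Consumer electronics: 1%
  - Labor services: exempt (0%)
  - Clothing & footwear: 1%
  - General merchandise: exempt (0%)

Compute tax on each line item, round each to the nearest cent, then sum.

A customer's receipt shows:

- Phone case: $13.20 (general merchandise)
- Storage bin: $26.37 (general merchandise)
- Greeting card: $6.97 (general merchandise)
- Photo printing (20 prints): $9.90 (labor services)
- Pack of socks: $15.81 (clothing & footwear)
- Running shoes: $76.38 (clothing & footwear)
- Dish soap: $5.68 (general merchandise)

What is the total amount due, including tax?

Phone case $13.20: general merchandise → 6.75% + 0% transit = 6.75% → $0.89
Storage bin $26.37: general merchandise → 6.75% + 0% transit = 6.75% → $1.78
Greeting card $6.97: general merchandise → 6.75% + 0% transit = 6.75% → $0.47
Photo printing (20 prints) $9.90: labor services → 4.25% + 0% transit = 4.25% → $0.42
Pack of socks $15.81: clothing & footwear → 9.5% + 1% transit = 10.5% → $1.66
Running shoes $76.38: clothing & footwear → 9.5% + 1% transit = 10.5% → $8.02
Dish soap $5.68: general merchandise → 6.75% + 0% transit = 6.75% → $0.38
Subtotal = $154.31; tax = $13.62; total due = $167.93

$167.93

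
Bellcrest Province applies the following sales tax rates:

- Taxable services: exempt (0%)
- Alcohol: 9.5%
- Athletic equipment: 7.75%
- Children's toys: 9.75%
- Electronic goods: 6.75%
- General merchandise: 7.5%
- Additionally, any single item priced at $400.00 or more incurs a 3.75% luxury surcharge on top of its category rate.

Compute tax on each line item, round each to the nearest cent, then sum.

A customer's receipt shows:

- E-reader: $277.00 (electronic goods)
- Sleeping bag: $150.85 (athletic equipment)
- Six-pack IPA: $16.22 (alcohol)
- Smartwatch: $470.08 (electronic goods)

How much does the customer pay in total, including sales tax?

$995.44

E-reader $277.00: electronic goods → 6.75% → $18.70
Sleeping bag $150.85: athletic equipment → 7.75% → $11.69
Six-pack IPA $16.22: alcohol → 9.5% → $1.54
Smartwatch $470.08: electronic goods → 6.75% + 3.75% surcharge = 10.5% → $49.36
Subtotal = $914.15; tax = $81.29; total due = $995.44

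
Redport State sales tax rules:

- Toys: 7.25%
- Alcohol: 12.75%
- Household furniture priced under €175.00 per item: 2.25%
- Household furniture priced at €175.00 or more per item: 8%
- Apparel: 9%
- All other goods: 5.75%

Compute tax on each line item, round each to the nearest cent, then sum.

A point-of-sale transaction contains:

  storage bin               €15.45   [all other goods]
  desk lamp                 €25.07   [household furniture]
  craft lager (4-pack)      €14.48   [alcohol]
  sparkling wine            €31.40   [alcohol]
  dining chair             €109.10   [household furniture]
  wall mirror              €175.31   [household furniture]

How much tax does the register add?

Storage bin €15.45: all other goods → 5.75% → €0.89
Desk lamp €25.07: household furniture, under €175.00 → 2.25% → €0.56
Craft lager (4-pack) €14.48: alcohol → 12.75% → €1.85
Sparkling wine €31.40: alcohol → 12.75% → €4.00
Dining chair €109.10: household furniture, under €175.00 → 2.25% → €2.45
Wall mirror €175.31: household furniture, €175.00 or more → 8% → €14.02
Total tax = €0.89 + €0.56 + €1.85 + €4.00 + €2.45 + €14.02 = €23.77

€23.77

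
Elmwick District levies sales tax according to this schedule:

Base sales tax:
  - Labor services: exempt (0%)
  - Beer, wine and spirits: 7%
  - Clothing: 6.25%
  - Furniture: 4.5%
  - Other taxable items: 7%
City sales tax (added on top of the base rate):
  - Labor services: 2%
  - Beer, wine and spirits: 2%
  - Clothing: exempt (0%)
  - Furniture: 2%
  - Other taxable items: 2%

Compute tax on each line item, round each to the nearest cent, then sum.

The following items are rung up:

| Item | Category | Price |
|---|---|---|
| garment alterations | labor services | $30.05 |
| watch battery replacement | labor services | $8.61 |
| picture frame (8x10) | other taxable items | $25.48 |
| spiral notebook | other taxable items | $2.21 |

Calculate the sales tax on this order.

$3.26

Garment alterations $30.05: labor services → 0% + 2% city = 2% → $0.60
Watch battery replacement $8.61: labor services → 0% + 2% city = 2% → $0.17
Picture frame (8x10) $25.48: other taxable items → 7% + 2% city = 9% → $2.29
Spiral notebook $2.21: other taxable items → 7% + 2% city = 9% → $0.20
Total tax = $0.60 + $0.17 + $2.29 + $0.20 = $3.26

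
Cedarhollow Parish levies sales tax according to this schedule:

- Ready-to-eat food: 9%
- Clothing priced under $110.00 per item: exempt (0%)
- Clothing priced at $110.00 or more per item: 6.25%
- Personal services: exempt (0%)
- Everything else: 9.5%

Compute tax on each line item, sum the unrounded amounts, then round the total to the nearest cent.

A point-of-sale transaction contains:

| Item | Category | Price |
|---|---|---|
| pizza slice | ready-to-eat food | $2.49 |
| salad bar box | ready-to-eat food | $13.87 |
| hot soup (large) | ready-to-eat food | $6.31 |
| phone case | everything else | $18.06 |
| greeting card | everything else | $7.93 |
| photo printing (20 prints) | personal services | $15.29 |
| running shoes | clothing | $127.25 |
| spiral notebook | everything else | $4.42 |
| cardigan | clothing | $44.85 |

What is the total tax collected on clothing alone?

Running shoes $127.25: clothing, $110.00 or more → 6.25% → $7.953125
Cardigan $44.85: clothing, under $110.00 → 0% → $0.00
Tax on clothing: unrounded sum = $7.953125 → $7.95

$7.95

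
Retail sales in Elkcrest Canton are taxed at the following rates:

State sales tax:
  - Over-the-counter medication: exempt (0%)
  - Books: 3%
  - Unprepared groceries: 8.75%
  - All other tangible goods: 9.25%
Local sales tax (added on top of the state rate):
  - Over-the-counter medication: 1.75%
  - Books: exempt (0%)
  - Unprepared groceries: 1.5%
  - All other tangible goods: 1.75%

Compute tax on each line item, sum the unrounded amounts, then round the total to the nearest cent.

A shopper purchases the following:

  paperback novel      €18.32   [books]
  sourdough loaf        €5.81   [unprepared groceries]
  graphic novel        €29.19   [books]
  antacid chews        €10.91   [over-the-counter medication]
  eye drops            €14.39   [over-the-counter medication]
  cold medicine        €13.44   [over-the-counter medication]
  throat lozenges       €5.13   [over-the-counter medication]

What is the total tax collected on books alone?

€1.43

Paperback novel €18.32: books → 3% + 0% local = 3% → €0.5496
Graphic novel €29.19: books → 3% + 0% local = 3% → €0.8757
Tax on books: unrounded sum = €1.4253 → €1.43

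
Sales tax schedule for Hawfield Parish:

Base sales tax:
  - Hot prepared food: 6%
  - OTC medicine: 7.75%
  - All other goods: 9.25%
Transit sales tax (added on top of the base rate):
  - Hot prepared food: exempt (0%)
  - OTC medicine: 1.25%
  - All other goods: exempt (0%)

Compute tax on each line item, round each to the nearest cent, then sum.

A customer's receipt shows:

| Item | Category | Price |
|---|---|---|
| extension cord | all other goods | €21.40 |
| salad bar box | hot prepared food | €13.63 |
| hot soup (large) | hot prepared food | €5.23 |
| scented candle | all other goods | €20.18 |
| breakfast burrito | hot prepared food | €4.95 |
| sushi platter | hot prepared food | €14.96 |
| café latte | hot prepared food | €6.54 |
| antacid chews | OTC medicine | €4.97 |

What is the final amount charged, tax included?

€98.88

Extension cord €21.40: all other goods → 9.25% + 0% transit = 9.25% → €1.98
Salad bar box €13.63: hot prepared food → 6% + 0% transit = 6% → €0.82
Hot soup (large) €5.23: hot prepared food → 6% + 0% transit = 6% → €0.31
Scented candle €20.18: all other goods → 9.25% + 0% transit = 9.25% → €1.87
Breakfast burrito €4.95: hot prepared food → 6% + 0% transit = 6% → €0.30
Sushi platter €14.96: hot prepared food → 6% + 0% transit = 6% → €0.90
Café latte €6.54: hot prepared food → 6% + 0% transit = 6% → €0.39
Antacid chews €4.97: OTC medicine → 7.75% + 1.25% transit = 9% → €0.45
Subtotal = €91.86; tax = €7.02; total due = €98.88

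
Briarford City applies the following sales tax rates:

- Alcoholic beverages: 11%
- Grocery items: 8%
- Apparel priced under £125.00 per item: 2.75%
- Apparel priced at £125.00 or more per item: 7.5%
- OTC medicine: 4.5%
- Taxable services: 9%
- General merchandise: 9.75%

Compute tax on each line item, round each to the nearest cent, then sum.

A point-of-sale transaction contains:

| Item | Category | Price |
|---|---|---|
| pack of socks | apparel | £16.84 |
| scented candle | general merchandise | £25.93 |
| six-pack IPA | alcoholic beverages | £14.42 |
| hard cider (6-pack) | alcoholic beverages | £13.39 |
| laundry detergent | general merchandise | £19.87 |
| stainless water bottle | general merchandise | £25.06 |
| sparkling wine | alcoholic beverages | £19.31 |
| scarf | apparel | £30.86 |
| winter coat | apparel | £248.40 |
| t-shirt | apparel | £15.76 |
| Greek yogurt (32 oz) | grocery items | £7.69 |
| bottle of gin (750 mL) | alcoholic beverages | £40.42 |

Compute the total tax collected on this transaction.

£37.53

Pack of socks £16.84: apparel, under £125.00 → 2.75% → £0.46
Scented candle £25.93: general merchandise → 9.75% → £2.53
Six-pack IPA £14.42: alcoholic beverages → 11% → £1.59
Hard cider (6-pack) £13.39: alcoholic beverages → 11% → £1.47
Laundry detergent £19.87: general merchandise → 9.75% → £1.94
Stainless water bottle £25.06: general merchandise → 9.75% → £2.44
Sparkling wine £19.31: alcoholic beverages → 11% → £2.12
Scarf £30.86: apparel, under £125.00 → 2.75% → £0.85
Winter coat £248.40: apparel, £125.00 or more → 7.5% → £18.63
T-shirt £15.76: apparel, under £125.00 → 2.75% → £0.43
Greek yogurt (32 oz) £7.69: grocery items → 8% → £0.62
Bottle of gin (750 mL) £40.42: alcoholic beverages → 11% → £4.45
Total tax = £0.46 + £2.53 + £1.59 + £1.47 + £1.94 + £2.44 + £2.12 + £0.85 + £18.63 + £0.43 + £0.62 + £4.45 = £37.53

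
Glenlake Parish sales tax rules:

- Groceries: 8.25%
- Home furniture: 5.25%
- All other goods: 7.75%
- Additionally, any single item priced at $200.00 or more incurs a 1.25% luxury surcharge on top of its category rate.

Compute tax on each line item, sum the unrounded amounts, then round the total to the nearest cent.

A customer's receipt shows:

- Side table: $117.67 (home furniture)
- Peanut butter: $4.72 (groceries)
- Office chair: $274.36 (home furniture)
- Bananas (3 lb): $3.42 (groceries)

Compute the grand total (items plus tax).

$424.85

Side table $117.67: home furniture → 5.25% → $6.177675
Peanut butter $4.72: groceries → 8.25% → $0.3894
Office chair $274.36: home furniture → 5.25% + 1.25% surcharge = 6.5% → $17.8334
Bananas (3 lb) $3.42: groceries → 8.25% → $0.28215
Subtotal = $400.17; unrounded tax = $24.682625 → $24.68; total due = $424.85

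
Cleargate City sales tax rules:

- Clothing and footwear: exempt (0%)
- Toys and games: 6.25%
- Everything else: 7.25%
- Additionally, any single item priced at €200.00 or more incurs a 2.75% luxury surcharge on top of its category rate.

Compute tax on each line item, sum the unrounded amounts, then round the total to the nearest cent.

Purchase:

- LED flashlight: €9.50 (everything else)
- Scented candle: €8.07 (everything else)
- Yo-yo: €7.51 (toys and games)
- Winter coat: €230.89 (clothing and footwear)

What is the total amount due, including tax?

LED flashlight €9.50: everything else → 7.25% → €0.68875
Scented candle €8.07: everything else → 7.25% → €0.585075
Yo-yo €7.51: toys and games → 6.25% → €0.469375
Winter coat €230.89: clothing and footwear → 0% + 2.75% surcharge = 2.75% → €6.349475
Subtotal = €255.97; unrounded tax = €8.092675 → €8.09; total due = €264.06

€264.06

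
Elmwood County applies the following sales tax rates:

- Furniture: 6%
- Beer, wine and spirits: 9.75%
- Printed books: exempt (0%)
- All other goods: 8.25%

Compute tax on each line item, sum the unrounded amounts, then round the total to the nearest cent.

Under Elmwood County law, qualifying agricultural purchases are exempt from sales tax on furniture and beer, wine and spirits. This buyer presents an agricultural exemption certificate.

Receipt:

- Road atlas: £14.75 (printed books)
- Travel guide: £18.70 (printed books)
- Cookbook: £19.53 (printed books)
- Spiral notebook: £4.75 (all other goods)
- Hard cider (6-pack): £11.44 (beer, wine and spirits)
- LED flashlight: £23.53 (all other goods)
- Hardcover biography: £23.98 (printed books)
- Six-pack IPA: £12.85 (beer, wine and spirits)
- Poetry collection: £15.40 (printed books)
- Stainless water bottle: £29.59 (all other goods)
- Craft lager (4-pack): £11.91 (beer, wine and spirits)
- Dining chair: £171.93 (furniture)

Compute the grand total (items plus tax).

£363.13

Road atlas £14.75: printed books → 0% → £0.00
Travel guide £18.70: printed books → 0% → £0.00
Cookbook £19.53: printed books → 0% → £0.00
Spiral notebook £4.75: all other goods → 8.25% → £0.391875
Hard cider (6-pack) £11.44: beer, wine and spirits, buyer-exempt → 0% → £0.00
LED flashlight £23.53: all other goods → 8.25% → £1.941225
Hardcover biography £23.98: printed books → 0% → £0.00
Six-pack IPA £12.85: beer, wine and spirits, buyer-exempt → 0% → £0.00
Poetry collection £15.40: printed books → 0% → £0.00
Stainless water bottle £29.59: all other goods → 8.25% → £2.441175
Craft lager (4-pack) £11.91: beer, wine and spirits, buyer-exempt → 0% → £0.00
Dining chair £171.93: furniture, buyer-exempt → 0% → £0.00
Subtotal = £358.36; unrounded tax = £4.774275 → £4.77; total due = £363.13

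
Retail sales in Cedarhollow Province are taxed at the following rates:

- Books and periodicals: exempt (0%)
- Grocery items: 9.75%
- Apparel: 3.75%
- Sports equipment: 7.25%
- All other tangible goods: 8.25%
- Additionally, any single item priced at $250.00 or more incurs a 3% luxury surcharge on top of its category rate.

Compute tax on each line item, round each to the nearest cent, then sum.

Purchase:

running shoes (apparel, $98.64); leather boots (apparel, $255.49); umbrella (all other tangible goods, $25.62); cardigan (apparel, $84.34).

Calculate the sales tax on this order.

$26.22

Running shoes $98.64: apparel → 3.75% → $3.70
Leather boots $255.49: apparel → 3.75% + 3% surcharge = 6.75% → $17.25
Umbrella $25.62: all other tangible goods → 8.25% → $2.11
Cardigan $84.34: apparel → 3.75% → $3.16
Total tax = $3.70 + $17.25 + $2.11 + $3.16 = $26.22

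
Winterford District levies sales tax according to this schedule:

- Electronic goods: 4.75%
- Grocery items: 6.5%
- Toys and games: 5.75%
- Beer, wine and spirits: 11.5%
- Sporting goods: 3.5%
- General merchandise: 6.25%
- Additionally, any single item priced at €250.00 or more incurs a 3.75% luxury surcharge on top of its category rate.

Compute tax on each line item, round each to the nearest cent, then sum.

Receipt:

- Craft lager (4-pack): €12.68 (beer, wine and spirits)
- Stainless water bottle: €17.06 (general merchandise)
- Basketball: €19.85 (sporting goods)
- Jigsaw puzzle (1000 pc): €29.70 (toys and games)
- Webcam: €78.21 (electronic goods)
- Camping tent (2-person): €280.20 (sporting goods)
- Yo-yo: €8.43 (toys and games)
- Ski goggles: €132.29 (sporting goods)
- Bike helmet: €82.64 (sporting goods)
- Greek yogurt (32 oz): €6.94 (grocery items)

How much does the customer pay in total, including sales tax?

€705.40

Craft lager (4-pack) €12.68: beer, wine and spirits → 11.5% → €1.46
Stainless water bottle €17.06: general merchandise → 6.25% → €1.07
Basketball €19.85: sporting goods → 3.5% → €0.69
Jigsaw puzzle (1000 pc) €29.70: toys and games → 5.75% → €1.71
Webcam €78.21: electronic goods → 4.75% → €3.71
Camping tent (2-person) €280.20: sporting goods → 3.5% + 3.75% surcharge = 7.25% → €20.31
Yo-yo €8.43: toys and games → 5.75% → €0.48
Ski goggles €132.29: sporting goods → 3.5% → €4.63
Bike helmet €82.64: sporting goods → 3.5% → €2.89
Greek yogurt (32 oz) €6.94: grocery items → 6.5% → €0.45
Subtotal = €668.00; tax = €37.40; total due = €705.40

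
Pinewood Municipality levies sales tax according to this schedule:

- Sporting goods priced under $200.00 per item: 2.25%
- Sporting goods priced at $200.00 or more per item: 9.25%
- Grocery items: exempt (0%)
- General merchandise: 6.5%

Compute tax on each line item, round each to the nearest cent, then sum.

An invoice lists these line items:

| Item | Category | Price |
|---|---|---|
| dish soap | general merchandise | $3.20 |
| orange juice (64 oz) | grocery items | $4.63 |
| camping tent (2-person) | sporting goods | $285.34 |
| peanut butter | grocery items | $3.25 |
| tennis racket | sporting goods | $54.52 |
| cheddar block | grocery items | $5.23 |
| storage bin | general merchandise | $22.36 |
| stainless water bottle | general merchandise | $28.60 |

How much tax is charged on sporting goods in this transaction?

Camping tent (2-person) $285.34: sporting goods, $200.00 or more → 9.25% → $26.39
Tennis racket $54.52: sporting goods, under $200.00 → 2.25% → $1.23
Tax on sporting goods = $26.39 + $1.23 = $27.62

$27.62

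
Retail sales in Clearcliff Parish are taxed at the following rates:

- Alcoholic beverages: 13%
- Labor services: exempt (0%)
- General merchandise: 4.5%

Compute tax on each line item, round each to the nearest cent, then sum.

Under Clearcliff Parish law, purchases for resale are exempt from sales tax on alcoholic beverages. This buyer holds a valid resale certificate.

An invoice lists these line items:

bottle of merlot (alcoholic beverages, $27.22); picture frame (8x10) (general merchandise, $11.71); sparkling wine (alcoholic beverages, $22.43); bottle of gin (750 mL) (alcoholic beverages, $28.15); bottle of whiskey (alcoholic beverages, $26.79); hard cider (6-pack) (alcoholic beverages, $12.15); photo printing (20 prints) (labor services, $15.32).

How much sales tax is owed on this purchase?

$0.53

Bottle of merlot $27.22: alcoholic beverages, buyer-exempt → 0% → $0.00
Picture frame (8x10) $11.71: general merchandise → 4.5% → $0.53
Sparkling wine $22.43: alcoholic beverages, buyer-exempt → 0% → $0.00
Bottle of gin (750 mL) $28.15: alcoholic beverages, buyer-exempt → 0% → $0.00
Bottle of whiskey $26.79: alcoholic beverages, buyer-exempt → 0% → $0.00
Hard cider (6-pack) $12.15: alcoholic beverages, buyer-exempt → 0% → $0.00
Photo printing (20 prints) $15.32: labor services → 0% → $0.00
Total tax = $0.53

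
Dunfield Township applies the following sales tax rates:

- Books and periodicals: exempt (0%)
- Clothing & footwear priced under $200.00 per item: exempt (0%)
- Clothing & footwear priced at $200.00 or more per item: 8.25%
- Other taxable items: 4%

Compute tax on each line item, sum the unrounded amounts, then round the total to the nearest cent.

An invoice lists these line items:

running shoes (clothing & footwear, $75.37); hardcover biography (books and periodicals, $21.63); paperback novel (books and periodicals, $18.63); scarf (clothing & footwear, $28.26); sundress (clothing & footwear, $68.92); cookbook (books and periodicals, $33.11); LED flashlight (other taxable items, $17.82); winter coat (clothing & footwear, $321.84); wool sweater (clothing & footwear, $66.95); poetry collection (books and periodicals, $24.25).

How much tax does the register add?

Running shoes $75.37: clothing & footwear, under $200.00 → 0% → $0.00
Hardcover biography $21.63: books and periodicals → 0% → $0.00
Paperback novel $18.63: books and periodicals → 0% → $0.00
Scarf $28.26: clothing & footwear, under $200.00 → 0% → $0.00
Sundress $68.92: clothing & footwear, under $200.00 → 0% → $0.00
Cookbook $33.11: books and periodicals → 0% → $0.00
LED flashlight $17.82: other taxable items → 4% → $0.7128
Winter coat $321.84: clothing & footwear, $200.00 or more → 8.25% → $26.5518
Wool sweater $66.95: clothing & footwear, under $200.00 → 0% → $0.00
Poetry collection $24.25: books and periodicals → 0% → $0.00
Unrounded tax sum = $27.2646 → $27.26

$27.26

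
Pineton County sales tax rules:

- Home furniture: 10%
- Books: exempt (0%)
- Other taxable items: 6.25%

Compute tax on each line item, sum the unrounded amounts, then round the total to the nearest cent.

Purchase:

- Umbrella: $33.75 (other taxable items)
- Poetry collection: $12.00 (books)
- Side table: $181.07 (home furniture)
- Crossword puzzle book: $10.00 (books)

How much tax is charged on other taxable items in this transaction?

$2.11

Umbrella $33.75: other taxable items → 6.25% → $2.109375
Tax on other taxable items: unrounded sum = $2.109375 → $2.11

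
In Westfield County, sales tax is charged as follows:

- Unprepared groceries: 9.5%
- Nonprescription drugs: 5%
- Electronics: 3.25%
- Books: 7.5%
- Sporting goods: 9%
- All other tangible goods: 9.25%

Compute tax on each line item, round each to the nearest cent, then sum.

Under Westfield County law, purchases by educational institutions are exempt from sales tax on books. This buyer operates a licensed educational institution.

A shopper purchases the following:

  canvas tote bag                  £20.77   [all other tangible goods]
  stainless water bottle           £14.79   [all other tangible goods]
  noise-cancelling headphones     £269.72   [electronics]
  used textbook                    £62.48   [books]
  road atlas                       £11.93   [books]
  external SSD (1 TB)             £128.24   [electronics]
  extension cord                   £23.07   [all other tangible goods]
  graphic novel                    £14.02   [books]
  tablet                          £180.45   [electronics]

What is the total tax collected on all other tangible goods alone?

£5.42

Canvas tote bag £20.77: all other tangible goods → 9.25% → £1.92
Stainless water bottle £14.79: all other tangible goods → 9.25% → £1.37
Extension cord £23.07: all other tangible goods → 9.25% → £2.13
Tax on all other tangible goods = £1.92 + £1.37 + £2.13 = £5.42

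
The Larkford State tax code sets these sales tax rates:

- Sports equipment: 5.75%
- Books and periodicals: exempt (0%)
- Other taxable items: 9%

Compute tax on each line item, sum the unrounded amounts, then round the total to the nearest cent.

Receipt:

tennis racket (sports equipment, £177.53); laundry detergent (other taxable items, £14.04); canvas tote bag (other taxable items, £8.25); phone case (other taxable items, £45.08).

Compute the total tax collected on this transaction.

£16.27

Tennis racket £177.53: sports equipment → 5.75% → £10.207975
Laundry detergent £14.04: other taxable items → 9% → £1.2636
Canvas tote bag £8.25: other taxable items → 9% → £0.7425
Phone case £45.08: other taxable items → 9% → £4.0572
Unrounded tax sum = £16.271275 → £16.27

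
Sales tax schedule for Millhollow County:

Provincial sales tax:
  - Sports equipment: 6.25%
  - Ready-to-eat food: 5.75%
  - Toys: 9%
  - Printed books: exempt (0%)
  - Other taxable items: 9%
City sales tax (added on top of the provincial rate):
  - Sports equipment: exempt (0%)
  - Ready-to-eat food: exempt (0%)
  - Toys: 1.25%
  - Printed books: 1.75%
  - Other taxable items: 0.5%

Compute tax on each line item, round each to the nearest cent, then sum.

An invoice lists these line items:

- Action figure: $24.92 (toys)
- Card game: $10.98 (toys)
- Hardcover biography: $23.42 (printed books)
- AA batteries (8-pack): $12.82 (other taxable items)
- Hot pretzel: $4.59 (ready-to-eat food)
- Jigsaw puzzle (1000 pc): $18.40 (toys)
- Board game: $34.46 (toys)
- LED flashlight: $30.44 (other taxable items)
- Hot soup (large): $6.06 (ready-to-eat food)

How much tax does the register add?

$14.23

Action figure $24.92: toys → 9% + 1.25% city = 10.25% → $2.55
Card game $10.98: toys → 9% + 1.25% city = 10.25% → $1.13
Hardcover biography $23.42: printed books → 0% + 1.75% city = 1.75% → $0.41
AA batteries (8-pack) $12.82: other taxable items → 9% + 0.5% city = 9.5% → $1.22
Hot pretzel $4.59: ready-to-eat food → 5.75% + 0% city = 5.75% → $0.26
Jigsaw puzzle (1000 pc) $18.40: toys → 9% + 1.25% city = 10.25% → $1.89
Board game $34.46: toys → 9% + 1.25% city = 10.25% → $3.53
LED flashlight $30.44: other taxable items → 9% + 0.5% city = 9.5% → $2.89
Hot soup (large) $6.06: ready-to-eat food → 5.75% + 0% city = 5.75% → $0.35
Total tax = $2.55 + $1.13 + $0.41 + $1.22 + $0.26 + $1.89 + $3.53 + $2.89 + $0.35 = $14.23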